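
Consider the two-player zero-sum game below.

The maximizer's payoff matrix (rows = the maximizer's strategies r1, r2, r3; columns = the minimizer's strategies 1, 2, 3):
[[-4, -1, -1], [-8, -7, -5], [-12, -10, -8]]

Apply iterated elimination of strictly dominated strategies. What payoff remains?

-4

Column 3 is strictly dominated by 1 for the minimizer (-4<-1, -8<-5, -12<-8); eliminate 3.
Row r2 is strictly dominated by row r1 (-4>-8, -1>-7); eliminate r2.
Row r3 is strictly dominated by row r1 (-4>-12, -1>-10); eliminate r3.
Column 2 is strictly dominated by 1 for the minimizer (-4<-1); eliminate 2.
Only (r1, 1) remains, with payoff -4.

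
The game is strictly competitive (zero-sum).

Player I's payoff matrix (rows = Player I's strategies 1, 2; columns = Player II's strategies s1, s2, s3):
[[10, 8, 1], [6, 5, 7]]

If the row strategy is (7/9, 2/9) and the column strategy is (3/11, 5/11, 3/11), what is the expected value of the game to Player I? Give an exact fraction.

71/11

Against (3/11, 5/11, 3/11), each row's expected payoff is 1: 73/11; 2: 64/11.
Taking the (7/9, 2/9)-weighted average: (7/9)·(73/11) + (2/9)·(64/11) = 71/11.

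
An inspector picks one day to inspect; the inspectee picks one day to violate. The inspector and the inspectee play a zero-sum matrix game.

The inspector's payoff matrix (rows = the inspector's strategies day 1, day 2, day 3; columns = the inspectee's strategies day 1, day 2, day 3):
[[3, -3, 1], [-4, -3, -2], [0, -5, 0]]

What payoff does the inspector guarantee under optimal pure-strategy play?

-3

Row minima: -3, -4, -5 → the inspector's maximin is -3.
Column maxima: 3, -3, 1 → the inspectee's minimax is -3.
They coincide at (day 1, day 2), so the value is -3.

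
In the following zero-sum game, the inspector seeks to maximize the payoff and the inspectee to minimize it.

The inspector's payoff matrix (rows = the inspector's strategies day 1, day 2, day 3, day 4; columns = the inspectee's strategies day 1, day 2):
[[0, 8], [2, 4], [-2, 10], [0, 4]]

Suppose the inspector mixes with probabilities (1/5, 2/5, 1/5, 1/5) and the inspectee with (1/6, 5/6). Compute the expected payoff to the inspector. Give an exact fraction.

76/15

Against (1/6, 5/6), each row's expected payoff is day 1: 20/3; day 2: 11/3; day 3: 8; day 4: 10/3.
Taking the (1/5, 2/5, 1/5, 1/5)-weighted average: (1/5)·(20/3) + (2/5)·(11/3) + (1/5)·(8) + (1/5)·(10/3) = 76/15.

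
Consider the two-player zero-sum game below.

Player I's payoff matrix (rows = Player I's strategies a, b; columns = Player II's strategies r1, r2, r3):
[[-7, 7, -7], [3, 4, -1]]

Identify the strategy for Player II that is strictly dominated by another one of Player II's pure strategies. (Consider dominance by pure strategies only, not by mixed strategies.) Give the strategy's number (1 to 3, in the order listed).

2

Player II prefers columns that give Player I less. Compare r2 with r1: -7 < 7, 3 < 4.
So r1 strictly dominates r2 for Player II; r2 is strictly dominated.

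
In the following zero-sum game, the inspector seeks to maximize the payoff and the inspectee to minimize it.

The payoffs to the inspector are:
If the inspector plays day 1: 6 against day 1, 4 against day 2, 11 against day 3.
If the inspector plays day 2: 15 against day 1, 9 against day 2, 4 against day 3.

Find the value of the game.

83/12

Column day 1 is strictly dominated by day 2 for the inspectee (it gives the inspector more in every row).
The remaining 2×2 game on (day 1, day 2) × (day 2, day 3) has no saddle point. Let the inspector play day 1 with probability p; indifference gives 4p + 9(1−p) = 11p + 4(1−p), so p = 5/12.
Similarly the inspectee's optimal q on day 2 is 7/12, and the value is 4·(7/12) + (11)·(5/12) = 83/12.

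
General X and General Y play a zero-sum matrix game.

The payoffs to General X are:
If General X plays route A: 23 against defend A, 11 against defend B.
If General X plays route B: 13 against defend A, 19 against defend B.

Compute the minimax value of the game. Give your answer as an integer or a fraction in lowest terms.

Row minima are 11 and 13, so General X's maximin is 13; column maxima are 23 and 19, so General Y's minimax is 19. These differ, so the equilibrium is in mixed strategies.
Let General X play route A with probability p. General Y is indifferent when 23p + 13(1−p) = 11p + 19(1−p), giving p = 1/3.
Let General Y play defend A with probability q. General X is indifferent when 23q + 11(1−q) = 13q + 19(1−q), giving q = 4/9.
The value is 23·(4/9) + (11)·(5/9) = 49/3.

49/3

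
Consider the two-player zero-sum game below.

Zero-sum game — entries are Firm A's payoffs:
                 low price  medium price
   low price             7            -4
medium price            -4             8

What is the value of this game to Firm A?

40/23

Row minima are -4 and -4, so Firm A's maximin is -4; column maxima are 7 and 8, so Firm B's minimax is 7. These differ, so the equilibrium is in mixed strategies.
Let Firm A play low price with probability p. Firm B is indifferent when 7p − 4(1−p) = −4p + 8(1−p), giving p = 12/23.
Let Firm B play low price with probability q. Firm A is indifferent when 7q − 4(1−q) = −4q + 8(1−q), giving q = 12/23.
The value is 7·(12/23) + (-4)·(11/23) = 40/23.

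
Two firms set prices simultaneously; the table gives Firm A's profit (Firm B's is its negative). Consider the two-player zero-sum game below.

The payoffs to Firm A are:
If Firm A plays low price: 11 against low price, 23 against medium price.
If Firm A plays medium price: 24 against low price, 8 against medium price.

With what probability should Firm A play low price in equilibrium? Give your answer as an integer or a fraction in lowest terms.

4/7

Row minima are 11 and 8, so Firm A's maximin is 11; column maxima are 24 and 23, so Firm B's minimax is 23. These differ, so the equilibrium is in mixed strategies.
Let Firm A play low price with probability p. Firm B is indifferent when 11p + 24(1−p) = 23p + 8(1−p), giving p = 4/7.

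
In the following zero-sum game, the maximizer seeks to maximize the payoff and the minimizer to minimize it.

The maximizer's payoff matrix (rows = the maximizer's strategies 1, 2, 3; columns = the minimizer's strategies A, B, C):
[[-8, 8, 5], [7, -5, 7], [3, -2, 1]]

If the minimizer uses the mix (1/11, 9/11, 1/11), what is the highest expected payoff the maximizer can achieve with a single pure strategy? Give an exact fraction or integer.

1: (-8)·(1/11) + (8)·(9/11) + (5)·(1/11) = 69/11.
2: (7)·(1/11) + (-5)·(9/11) + (7)·(1/11) = -31/11.
3: (3)·(1/11) + (-2)·(9/11) + (1)·(1/11) = -14/11.
The best pure response is 1 with expected payoff 69/11.

69/11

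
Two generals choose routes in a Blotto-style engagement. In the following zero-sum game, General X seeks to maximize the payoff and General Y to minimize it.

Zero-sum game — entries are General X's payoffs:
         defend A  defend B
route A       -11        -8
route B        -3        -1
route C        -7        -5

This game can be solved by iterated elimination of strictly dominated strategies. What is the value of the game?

Column defend B is strictly dominated by defend A for General Y (-11<-8, -3<-1, -7<-5); eliminate defend B.
Row route A is strictly dominated by row route B (-3>-11); eliminate route A.
Row route C is strictly dominated by row route B (-3>-7); eliminate route C.
Only (route B, defend A) remains, with payoff -3.

-3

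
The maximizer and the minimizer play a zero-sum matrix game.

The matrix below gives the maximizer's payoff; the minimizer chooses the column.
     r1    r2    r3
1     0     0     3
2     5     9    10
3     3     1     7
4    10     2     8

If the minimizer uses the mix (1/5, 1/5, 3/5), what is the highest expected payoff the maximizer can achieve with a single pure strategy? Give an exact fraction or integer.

44/5

1: (0)·(1/5) + (0)·(1/5) + (3)·(3/5) = 9/5.
2: (5)·(1/5) + (9)·(1/5) + (10)·(3/5) = 44/5.
3: (3)·(1/5) + (1)·(1/5) + (7)·(3/5) = 5.
4: (10)·(1/5) + (2)·(1/5) + (8)·(3/5) = 36/5.
The best pure response is 2 with expected payoff 44/5.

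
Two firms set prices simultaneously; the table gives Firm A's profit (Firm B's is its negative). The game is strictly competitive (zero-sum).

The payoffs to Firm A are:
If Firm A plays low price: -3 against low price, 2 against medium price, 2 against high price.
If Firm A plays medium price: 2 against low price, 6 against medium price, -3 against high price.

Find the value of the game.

-1/2

Column medium price is strictly dominated by low price for Firm B (it gives Firm A more in every row).
The remaining 2×2 game on (low price, medium price) × (low price, high price) has no saddle point. Let Firm A play low price with probability p; indifference gives −3p + 2(1−p) = 2p − 3(1−p), so p = 1/2.
Similarly Firm B's optimal q on low price is 1/2, and the value is -3·(1/2) + (2)·(1/2) = -1/2.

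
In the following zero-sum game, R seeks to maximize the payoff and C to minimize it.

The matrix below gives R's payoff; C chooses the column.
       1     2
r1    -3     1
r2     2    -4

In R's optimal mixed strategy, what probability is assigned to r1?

3/5

Row minima are -3 and -4, so R's maximin is -3; column maxima are 2 and 1, so C's minimax is 1. These differ, so the equilibrium is in mixed strategies.
Let R play r1 with probability p. C is indifferent when −3p + 2(1−p) = p − 4(1−p), giving p = 3/5.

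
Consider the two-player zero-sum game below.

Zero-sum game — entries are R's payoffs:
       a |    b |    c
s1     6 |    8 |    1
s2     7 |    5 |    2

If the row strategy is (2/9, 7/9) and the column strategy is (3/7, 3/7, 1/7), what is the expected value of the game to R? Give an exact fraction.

Against (3/7, 3/7, 1/7), each row's expected payoff is s1: 43/7; s2: 38/7.
Taking the (2/9, 7/9)-weighted average: (2/9)·(43/7) + (7/9)·(38/7) = 352/63.

352/63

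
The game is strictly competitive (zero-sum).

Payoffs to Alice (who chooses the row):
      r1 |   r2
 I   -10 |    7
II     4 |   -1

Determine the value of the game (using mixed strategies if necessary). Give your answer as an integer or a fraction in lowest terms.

Row minima are -10 and -1, so Alice's maximin is -1; column maxima are 4 and 7, so Bob's minimax is 4. These differ, so the equilibrium is in mixed strategies.
Let Alice play I with probability p. Bob is indifferent when −10p + 4(1−p) = 7p − (1−p), giving p = 5/22.
Let Bob play r1 with probability q. Alice is indifferent when −10q + 7(1−q) = 4q − (1−q), giving q = 4/11.
The value is -10·(4/11) + (7)·(7/11) = 9/11.

9/11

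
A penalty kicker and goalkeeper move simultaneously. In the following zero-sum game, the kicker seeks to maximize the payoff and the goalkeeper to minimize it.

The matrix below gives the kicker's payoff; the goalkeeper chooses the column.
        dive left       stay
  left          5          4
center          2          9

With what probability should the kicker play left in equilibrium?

Row minima are 4 and 2, so the kicker's maximin is 4; column maxima are 5 and 9, so the goalkeeper's minimax is 5. These differ, so the equilibrium is in mixed strategies.
Let the kicker play left with probability p. The goalkeeper is indifferent when 5p + 2(1−p) = 4p + 9(1−p), giving p = 7/8.

7/8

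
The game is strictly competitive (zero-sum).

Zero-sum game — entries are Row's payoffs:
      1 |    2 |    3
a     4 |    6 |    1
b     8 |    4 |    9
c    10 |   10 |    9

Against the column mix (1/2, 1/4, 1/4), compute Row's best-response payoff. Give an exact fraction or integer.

39/4

a: (4)·(1/2) + (6)·(1/4) + (1)·(1/4) = 15/4.
b: (8)·(1/2) + (4)·(1/4) + (9)·(1/4) = 29/4.
c: (10)·(1/2) + (10)·(1/4) + (9)·(1/4) = 39/4.
The best pure response is c with expected payoff 39/4.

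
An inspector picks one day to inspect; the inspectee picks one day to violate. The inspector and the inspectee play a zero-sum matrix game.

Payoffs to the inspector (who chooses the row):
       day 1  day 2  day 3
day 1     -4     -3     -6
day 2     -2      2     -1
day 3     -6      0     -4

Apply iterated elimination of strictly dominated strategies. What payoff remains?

Row day 3 is strictly dominated by row day 2 (-2>-6, 2>0, -1>-4); eliminate day 3.
Row day 1 is strictly dominated by row day 2 (-2>-4, 2>-3, -1>-6); eliminate day 1.
Column day 2 is strictly dominated by day 1 for the inspectee (-2<2); eliminate day 2.
Column day 3 is strictly dominated by day 1 for the inspectee (-2<-1); eliminate day 3.
Only (day 2, day 1) remains, with payoff -2.

-2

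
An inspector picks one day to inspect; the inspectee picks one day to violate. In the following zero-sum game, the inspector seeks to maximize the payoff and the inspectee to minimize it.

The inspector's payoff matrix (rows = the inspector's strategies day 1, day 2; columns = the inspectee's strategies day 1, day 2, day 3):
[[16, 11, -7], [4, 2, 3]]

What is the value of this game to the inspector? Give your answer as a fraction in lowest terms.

47/19

Column day 1 is strictly dominated by day 2 for the inspectee (it gives the inspector more in every row).
The remaining 2×2 game on (day 1, day 2) × (day 2, day 3) has no saddle point. Let the inspector play day 1 with probability p; indifference gives 11p + 2(1−p) = −7p + 3(1−p), so p = 1/19.
Similarly the inspectee's optimal q on day 2 is 10/19, and the value is 11·(10/19) + (-7)·(9/19) = 47/19.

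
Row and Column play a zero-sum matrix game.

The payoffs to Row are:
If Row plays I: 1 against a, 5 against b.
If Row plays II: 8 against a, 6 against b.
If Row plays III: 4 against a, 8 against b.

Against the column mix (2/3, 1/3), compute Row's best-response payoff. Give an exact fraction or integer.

I: (1)·(2/3) + (5)·(1/3) = 7/3.
II: (8)·(2/3) + (6)·(1/3) = 22/3.
III: (4)·(2/3) + (8)·(1/3) = 16/3.
The best pure response is II with expected payoff 22/3.

22/3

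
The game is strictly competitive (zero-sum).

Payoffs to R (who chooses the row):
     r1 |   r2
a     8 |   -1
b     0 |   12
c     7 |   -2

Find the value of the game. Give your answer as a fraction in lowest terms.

Row c is strictly dominated by row a, so R never plays it.
The remaining 2×2 game on (a, b) × (r1, r2) has no saddle point. Let R play a with probability p; indifference gives 8p = −p + 12(1−p), so p = 4/7.
Similarly C's optimal q on r1 is 13/21, and the value is 8·(13/21) + (-1)·(8/21) = 32/7.

32/7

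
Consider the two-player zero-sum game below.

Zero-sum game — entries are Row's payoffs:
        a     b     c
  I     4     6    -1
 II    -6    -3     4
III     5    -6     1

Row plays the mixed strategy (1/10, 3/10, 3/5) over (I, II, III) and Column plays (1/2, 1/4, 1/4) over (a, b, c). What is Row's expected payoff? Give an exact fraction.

Against (1/2, 1/4, 1/4), each row's expected payoff is I: 13/4; II: -11/4; III: 5/4.
Taking the (1/10, 3/10, 3/5)-weighted average: (1/10)·(13/4) + (3/10)·(-11/4) + (3/5)·(5/4) = 1/4.

1/4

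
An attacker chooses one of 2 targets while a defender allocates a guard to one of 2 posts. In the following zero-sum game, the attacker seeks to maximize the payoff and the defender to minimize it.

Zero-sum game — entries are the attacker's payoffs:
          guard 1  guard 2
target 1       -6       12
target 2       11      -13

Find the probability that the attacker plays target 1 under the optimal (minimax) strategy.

Row minima are -6 and -13, so the attacker's maximin is -6; column maxima are 11 and 12, so the defender's minimax is 11. These differ, so the equilibrium is in mixed strategies.
Let the attacker play target 1 with probability p. The defender is indifferent when −6p + 11(1−p) = 12p − 13(1−p), giving p = 4/7.

4/7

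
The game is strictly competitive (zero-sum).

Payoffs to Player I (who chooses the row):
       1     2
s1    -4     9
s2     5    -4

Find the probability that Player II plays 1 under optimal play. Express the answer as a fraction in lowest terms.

Row minima are -4 and -4, so Player I's maximin is -4; column maxima are 5 and 9, so Player II's minimax is 5. These differ, so the equilibrium is in mixed strategies.
Let Player II play 1 with probability q. Player I is indifferent when −4q + 9(1−q) = 5q − 4(1−q), giving q = 13/22.

13/22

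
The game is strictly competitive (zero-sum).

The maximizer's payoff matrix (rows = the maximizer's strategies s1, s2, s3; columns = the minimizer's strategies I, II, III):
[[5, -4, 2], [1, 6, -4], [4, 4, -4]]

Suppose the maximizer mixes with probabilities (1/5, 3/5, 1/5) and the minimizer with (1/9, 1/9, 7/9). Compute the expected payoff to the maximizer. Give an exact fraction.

-68/45

Against (1/9, 1/9, 7/9), each row's expected payoff is s1: 5/3; s2: -7/3; s3: -20/9.
Taking the (1/5, 3/5, 1/5)-weighted average: (1/5)·(5/3) + (3/5)·(-7/3) + (1/5)·(-20/9) = -68/45.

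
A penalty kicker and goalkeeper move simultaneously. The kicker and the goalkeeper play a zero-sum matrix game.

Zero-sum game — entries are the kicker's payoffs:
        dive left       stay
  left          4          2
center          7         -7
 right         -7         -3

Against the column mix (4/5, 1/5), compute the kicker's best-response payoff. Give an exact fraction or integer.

left: (4)·(4/5) + (2)·(1/5) = 18/5.
center: (7)·(4/5) + (-7)·(1/5) = 21/5.
right: (-7)·(4/5) + (-3)·(1/5) = -31/5.
The best pure response is center with expected payoff 21/5.

21/5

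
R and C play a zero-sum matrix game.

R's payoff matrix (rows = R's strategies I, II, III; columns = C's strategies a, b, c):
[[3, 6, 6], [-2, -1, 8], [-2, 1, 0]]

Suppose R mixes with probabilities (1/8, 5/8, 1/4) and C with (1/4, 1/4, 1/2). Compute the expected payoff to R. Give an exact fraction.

Against (1/4, 1/4, 1/2), each row's expected payoff is I: 21/4; II: 13/4; III: -1/4.
Taking the (1/8, 5/8, 1/4)-weighted average: (1/8)·(21/4) + (5/8)·(13/4) + (1/4)·(-1/4) = 21/8.

21/8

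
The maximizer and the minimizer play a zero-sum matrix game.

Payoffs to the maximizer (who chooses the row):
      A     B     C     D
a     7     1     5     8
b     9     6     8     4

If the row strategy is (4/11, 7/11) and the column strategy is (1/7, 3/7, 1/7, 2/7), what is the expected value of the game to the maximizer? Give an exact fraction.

425/77

Against (1/7, 3/7, 1/7, 2/7), each row's expected payoff is a: 31/7; b: 43/7.
Taking the (4/11, 7/11)-weighted average: (4/11)·(31/7) + (7/11)·(43/7) = 425/77.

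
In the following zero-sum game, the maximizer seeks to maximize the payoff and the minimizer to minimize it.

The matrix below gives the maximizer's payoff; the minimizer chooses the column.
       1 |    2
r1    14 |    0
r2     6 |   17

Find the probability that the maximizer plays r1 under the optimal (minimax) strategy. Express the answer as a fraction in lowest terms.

Row minima are 0 and 6, so the maximizer's maximin is 6; column maxima are 14 and 17, so the minimizer's minimax is 14. These differ, so the equilibrium is in mixed strategies.
Let the maximizer play r1 with probability p. The minimizer is indifferent when 14p + 6(1−p) = 17(1−p), giving p = 11/25.

11/25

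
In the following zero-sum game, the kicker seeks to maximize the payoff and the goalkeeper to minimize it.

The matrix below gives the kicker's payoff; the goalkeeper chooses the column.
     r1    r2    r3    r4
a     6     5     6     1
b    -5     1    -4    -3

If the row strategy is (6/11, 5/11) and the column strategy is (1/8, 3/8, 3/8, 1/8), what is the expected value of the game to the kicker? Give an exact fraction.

155/88

Against (1/8, 3/8, 3/8, 1/8), each row's expected payoff is a: 5; b: -17/8.
Taking the (6/11, 5/11)-weighted average: (6/11)·(5) + (5/11)·(-17/8) = 155/88.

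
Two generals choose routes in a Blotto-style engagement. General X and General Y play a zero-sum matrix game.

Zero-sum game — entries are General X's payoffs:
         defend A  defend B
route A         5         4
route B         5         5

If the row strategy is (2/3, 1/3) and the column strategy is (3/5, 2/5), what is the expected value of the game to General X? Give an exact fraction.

71/15

Against (3/5, 2/5), each row's expected payoff is route A: 23/5; route B: 5.
Taking the (2/3, 1/3)-weighted average: (2/3)·(23/5) + (1/3)·(5) = 71/15.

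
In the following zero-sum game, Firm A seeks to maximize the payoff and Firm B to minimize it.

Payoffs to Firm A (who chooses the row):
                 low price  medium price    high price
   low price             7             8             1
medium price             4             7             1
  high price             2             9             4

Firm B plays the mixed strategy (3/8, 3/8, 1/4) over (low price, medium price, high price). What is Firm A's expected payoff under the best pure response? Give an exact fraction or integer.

low price: (7)·(3/8) + (8)·(3/8) + (1)·(1/4) = 47/8.
medium price: (4)·(3/8) + (7)·(3/8) + (1)·(1/4) = 35/8.
high price: (2)·(3/8) + (9)·(3/8) + (4)·(1/4) = 41/8.
The best pure response is low price with expected payoff 47/8.

47/8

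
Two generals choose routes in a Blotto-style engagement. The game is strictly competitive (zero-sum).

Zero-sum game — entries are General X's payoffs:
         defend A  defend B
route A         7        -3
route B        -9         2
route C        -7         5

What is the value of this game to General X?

7/11

Row route B is strictly dominated by row route C, so General X never plays it.
The remaining 2×2 game on (route A, route C) × (defend A, defend B) has no saddle point. Let General X play route A with probability p; indifference gives 7p − 7(1−p) = −3p + 5(1−p), so p = 6/11.
Similarly General Y's optimal q on defend A is 4/11, and the value is 7·(4/11) + (-3)·(7/11) = 7/11.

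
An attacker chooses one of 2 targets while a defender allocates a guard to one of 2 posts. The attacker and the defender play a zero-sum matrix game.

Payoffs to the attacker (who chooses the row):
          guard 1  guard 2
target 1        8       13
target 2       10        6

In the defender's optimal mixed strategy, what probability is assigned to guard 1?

7/9

Row minima are 8 and 6, so the attacker's maximin is 8; column maxima are 10 and 13, so the defender's minimax is 10. These differ, so the equilibrium is in mixed strategies.
Let the defender play guard 1 with probability q. The attacker is indifferent when 8q + 13(1−q) = 10q + 6(1−q), giving q = 7/9.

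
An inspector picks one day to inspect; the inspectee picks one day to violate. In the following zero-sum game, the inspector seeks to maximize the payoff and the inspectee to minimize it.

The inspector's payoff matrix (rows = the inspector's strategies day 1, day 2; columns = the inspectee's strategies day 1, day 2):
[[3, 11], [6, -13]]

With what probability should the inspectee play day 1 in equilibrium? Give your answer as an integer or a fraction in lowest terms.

8/9

Row minima are 3 and -13, so the inspector's maximin is 3; column maxima are 6 and 11, so the inspectee's minimax is 6. These differ, so the equilibrium is in mixed strategies.
Let the inspectee play day 1 with probability q. The inspector is indifferent when 3q + 11(1−q) = 6q − 13(1−q), giving q = 8/9.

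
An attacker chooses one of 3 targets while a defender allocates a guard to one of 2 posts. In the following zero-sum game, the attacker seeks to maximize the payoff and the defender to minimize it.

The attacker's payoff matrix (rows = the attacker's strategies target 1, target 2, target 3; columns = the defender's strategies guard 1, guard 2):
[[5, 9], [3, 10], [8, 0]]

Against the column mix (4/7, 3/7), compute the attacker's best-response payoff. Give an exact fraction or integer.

47/7

target 1: (5)·(4/7) + (9)·(3/7) = 47/7.
target 2: (3)·(4/7) + (10)·(3/7) = 6.
target 3: (8)·(4/7) + (0)·(3/7) = 32/7.
The best pure response is target 1 with expected payoff 47/7.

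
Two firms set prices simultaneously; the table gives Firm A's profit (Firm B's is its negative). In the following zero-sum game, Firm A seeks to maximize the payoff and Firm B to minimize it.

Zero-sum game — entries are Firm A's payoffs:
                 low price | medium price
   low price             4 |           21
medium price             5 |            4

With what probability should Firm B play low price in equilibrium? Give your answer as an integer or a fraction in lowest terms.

17/18

Row minima are 4 and 4, so Firm A's maximin is 4; column maxima are 5 and 21, so Firm B's minimax is 5. These differ, so the equilibrium is in mixed strategies.
Let Firm B play low price with probability q. Firm A is indifferent when 4q + 21(1−q) = 5q + 4(1−q), giving q = 17/18.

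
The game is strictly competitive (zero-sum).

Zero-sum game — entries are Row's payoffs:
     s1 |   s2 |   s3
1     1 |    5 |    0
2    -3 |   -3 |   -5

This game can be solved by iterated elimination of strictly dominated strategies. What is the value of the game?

0

Column s2 is strictly dominated by s3 for Column (0<5, -5<-3); eliminate s2.
Row 2 is strictly dominated by row 1 (1>-3, 0>-5); eliminate 2.
Column s1 is strictly dominated by s3 for Column (0<1); eliminate s1.
Only (1, s3) remains, with payoff 0.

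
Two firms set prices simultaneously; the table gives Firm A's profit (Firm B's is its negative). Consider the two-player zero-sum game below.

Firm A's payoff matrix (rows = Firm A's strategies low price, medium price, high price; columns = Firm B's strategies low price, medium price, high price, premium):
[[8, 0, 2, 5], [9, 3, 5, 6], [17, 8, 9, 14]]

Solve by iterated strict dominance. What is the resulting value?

8

Row low price is strictly dominated by row medium price (9>8, 3>0, 5>2, 6>5); eliminate low price.
Column high price is strictly dominated by medium price for Firm B (3<5, 8<9); eliminate high price.
Row medium price is strictly dominated by row high price (17>9, 8>3, 14>6); eliminate medium price.
Column premium is strictly dominated by medium price for Firm B (8<14); eliminate premium.
Column low price is strictly dominated by medium price for Firm B (8<17); eliminate low price.
Only (high price, medium price) remains, with payoff 8.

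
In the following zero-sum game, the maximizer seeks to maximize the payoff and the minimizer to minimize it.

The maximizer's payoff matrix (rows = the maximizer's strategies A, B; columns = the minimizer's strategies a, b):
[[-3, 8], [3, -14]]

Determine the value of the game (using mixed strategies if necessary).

-9/14

Row minima are -3 and -14, so the maximizer's maximin is -3; column maxima are 3 and 8, so the minimizer's minimax is 3. These differ, so the equilibrium is in mixed strategies.
Let the maximizer play A with probability p. The minimizer is indifferent when −3p + 3(1−p) = 8p − 14(1−p), giving p = 17/28.
Let the minimizer play a with probability q. The maximizer is indifferent when −3q + 8(1−q) = 3q − 14(1−q), giving q = 11/14.
The value is -3·(11/14) + (8)·(3/14) = -9/14.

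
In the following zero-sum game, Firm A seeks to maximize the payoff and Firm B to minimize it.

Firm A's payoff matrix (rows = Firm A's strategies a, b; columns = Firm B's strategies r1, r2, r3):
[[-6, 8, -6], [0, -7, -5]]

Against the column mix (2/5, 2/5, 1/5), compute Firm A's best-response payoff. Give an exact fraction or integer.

-2/5

a: (-6)·(2/5) + (8)·(2/5) + (-6)·(1/5) = -2/5.
b: (0)·(2/5) + (-7)·(2/5) + (-5)·(1/5) = -19/5.
The best pure response is a with expected payoff -2/5.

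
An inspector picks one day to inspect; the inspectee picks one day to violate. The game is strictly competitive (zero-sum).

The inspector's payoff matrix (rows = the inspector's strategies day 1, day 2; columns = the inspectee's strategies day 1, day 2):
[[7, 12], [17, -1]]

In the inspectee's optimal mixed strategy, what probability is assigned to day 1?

13/23

Row minima are 7 and -1, so the inspector's maximin is 7; column maxima are 17 and 12, so the inspectee's minimax is 12. These differ, so the equilibrium is in mixed strategies.
Let the inspectee play day 1 with probability q. The inspector is indifferent when 7q + 12(1−q) = 17q − (1−q), giving q = 13/23.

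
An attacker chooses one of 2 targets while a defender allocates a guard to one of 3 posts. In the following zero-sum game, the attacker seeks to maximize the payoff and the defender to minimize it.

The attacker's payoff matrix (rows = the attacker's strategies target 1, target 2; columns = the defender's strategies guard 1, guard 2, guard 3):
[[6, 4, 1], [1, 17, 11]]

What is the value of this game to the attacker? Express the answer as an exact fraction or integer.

Column guard 2 is strictly dominated by guard 3 for the defender (it gives the attacker more in every row).
The remaining 2×2 game on (target 1, target 2) × (guard 1, guard 3) has no saddle point. Let the attacker play target 1 with probability p; indifference gives 6p + (1−p) = p + 11(1−p), so p = 2/3.
Similarly the defender's optimal q on guard 1 is 2/3, and the value is 6·(2/3) + (1)·(1/3) = 13/3.

13/3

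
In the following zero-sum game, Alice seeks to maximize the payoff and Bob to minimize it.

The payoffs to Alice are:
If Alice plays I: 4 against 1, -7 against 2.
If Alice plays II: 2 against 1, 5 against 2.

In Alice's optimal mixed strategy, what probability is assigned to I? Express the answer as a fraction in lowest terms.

3/14

Row minima are -7 and 2, so Alice's maximin is 2; column maxima are 4 and 5, so Bob's minimax is 4. These differ, so the equilibrium is in mixed strategies.
Let Alice play I with probability p. Bob is indifferent when 4p + 2(1−p) = −7p + 5(1−p), giving p = 3/14.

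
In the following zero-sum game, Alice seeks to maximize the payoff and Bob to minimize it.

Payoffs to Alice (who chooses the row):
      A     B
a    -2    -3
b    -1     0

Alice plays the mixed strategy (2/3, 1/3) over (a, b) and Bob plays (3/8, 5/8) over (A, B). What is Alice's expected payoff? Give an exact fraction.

Against (3/8, 5/8), each row's expected payoff is a: -21/8; b: -3/8.
Taking the (2/3, 1/3)-weighted average: (2/3)·(-21/8) + (1/3)·(-3/8) = -15/8.

-15/8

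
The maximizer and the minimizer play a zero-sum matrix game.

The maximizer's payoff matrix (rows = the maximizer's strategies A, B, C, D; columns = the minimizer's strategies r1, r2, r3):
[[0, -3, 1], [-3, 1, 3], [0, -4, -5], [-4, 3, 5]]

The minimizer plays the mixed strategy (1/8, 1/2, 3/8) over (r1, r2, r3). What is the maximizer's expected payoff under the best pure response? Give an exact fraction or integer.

23/8

A: (0)·(1/8) + (-3)·(1/2) + (1)·(3/8) = -9/8.
B: (-3)·(1/8) + (1)·(1/2) + (3)·(3/8) = 5/4.
C: (0)·(1/8) + (-4)·(1/2) + (-5)·(3/8) = -31/8.
D: (-4)·(1/8) + (3)·(1/2) + (5)·(3/8) = 23/8.
The best pure response is D with expected payoff 23/8.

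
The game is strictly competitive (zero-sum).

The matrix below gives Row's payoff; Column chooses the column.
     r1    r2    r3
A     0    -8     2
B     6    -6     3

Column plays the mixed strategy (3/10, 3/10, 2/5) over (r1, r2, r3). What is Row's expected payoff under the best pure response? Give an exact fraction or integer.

A: (0)·(3/10) + (-8)·(3/10) + (2)·(2/5) = -8/5.
B: (6)·(3/10) + (-6)·(3/10) + (3)·(2/5) = 6/5.
The best pure response is B with expected payoff 6/5.

6/5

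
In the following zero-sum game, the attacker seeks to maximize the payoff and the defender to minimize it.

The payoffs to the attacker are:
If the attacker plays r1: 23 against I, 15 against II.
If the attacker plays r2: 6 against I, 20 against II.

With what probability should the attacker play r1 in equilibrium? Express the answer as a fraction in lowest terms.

Row minima are 15 and 6, so the attacker's maximin is 15; column maxima are 23 and 20, so the defender's minimax is 20. These differ, so the equilibrium is in mixed strategies.
Let the attacker play r1 with probability p. The defender is indifferent when 23p + 6(1−p) = 15p + 20(1−p), giving p = 7/11.

7/11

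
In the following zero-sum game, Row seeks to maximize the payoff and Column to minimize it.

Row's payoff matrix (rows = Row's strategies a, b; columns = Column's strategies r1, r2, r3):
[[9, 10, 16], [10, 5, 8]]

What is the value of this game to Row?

55/6

Column r3 is strictly dominated by r2 for Column (it gives Row more in every row).
The remaining 2×2 game on (a, b) × (r1, r2) has no saddle point. Let Row play a with probability p; indifference gives 9p + 10(1−p) = 10p + 5(1−p), so p = 5/6.
Similarly Column's optimal q on r1 is 5/6, and the value is 9·(5/6) + (10)·(1/6) = 55/6.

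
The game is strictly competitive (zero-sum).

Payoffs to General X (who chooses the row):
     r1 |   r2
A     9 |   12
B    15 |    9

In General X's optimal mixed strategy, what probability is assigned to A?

Row minima are 9 and 9, so General X's maximin is 9; column maxima are 15 and 12, so General Y's minimax is 12. These differ, so the equilibrium is in mixed strategies.
Let General X play A with probability p. General Y is indifferent when 9p + 15(1−p) = 12p + 9(1−p), giving p = 2/3.

2/3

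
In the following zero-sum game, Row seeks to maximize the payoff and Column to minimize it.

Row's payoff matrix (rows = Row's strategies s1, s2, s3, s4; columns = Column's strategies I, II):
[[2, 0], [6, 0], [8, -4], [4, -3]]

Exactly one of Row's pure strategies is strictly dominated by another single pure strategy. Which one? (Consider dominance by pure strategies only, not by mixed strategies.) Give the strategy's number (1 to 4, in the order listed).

Compare s4 with s2: 6 > 4, 0 > -3.
So s2 strictly dominates s4 for Row; s4 is strictly dominated.

4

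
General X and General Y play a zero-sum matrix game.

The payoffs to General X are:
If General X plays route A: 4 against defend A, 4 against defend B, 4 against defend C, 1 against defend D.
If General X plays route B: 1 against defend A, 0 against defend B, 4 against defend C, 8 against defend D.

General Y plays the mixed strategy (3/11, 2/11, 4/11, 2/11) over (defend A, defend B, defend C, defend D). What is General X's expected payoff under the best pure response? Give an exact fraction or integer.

route A: (4)·(3/11) + (4)·(2/11) + (4)·(4/11) + (1)·(2/11) = 38/11.
route B: (1)·(3/11) + (0)·(2/11) + (4)·(4/11) + (8)·(2/11) = 35/11.
The best pure response is route A with expected payoff 38/11.

38/11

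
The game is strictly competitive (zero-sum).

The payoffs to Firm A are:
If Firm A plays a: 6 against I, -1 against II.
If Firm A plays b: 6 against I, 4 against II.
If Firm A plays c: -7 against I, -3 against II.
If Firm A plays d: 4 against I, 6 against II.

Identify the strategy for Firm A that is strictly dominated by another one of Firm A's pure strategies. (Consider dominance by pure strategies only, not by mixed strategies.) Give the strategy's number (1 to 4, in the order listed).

3

Compare c with a: 6 > -7, -1 > -3.
So a strictly dominates c for Firm A; c is strictly dominated.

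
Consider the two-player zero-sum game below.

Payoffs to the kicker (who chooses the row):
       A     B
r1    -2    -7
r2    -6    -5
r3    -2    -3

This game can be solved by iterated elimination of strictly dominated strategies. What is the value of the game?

-3

Row r2 is strictly dominated by row r3 (-2>-6, -3>-5); eliminate r2.
Column A is strictly dominated by B for the goalkeeper (-7<-2, -3<-2); eliminate A.
Row r1 is strictly dominated by row r3 (-3>-7); eliminate r1.
Only (r3, B) remains, with payoff -3.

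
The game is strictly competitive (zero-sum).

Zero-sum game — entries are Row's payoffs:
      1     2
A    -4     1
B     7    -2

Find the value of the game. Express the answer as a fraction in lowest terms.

Row minima are -4 and -2, so Row's maximin is -2; column maxima are 7 and 1, so Column's minimax is 1. These differ, so the equilibrium is in mixed strategies.
Let Row play A with probability p. Column is indifferent when −4p + 7(1−p) = p − 2(1−p), giving p = 9/14.
Let Column play 1 with probability q. Row is indifferent when −4q + (1−q) = 7q − 2(1−q), giving q = 3/14.
The value is -4·(3/14) + (1)·(11/14) = -1/14.

-1/14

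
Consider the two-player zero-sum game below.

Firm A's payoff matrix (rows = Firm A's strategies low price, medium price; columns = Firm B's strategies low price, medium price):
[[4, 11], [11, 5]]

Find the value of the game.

Row minima are 4 and 5, so Firm A's maximin is 5; column maxima are 11 and 11, so Firm B's minimax is 11. These differ, so the equilibrium is in mixed strategies.
Let Firm A play low price with probability p. Firm B is indifferent when 4p + 11(1−p) = 11p + 5(1−p), giving p = 6/13.
Let Firm B play low price with probability q. Firm A is indifferent when 4q + 11(1−q) = 11q + 5(1−q), giving q = 6/13.
The value is 4·(6/13) + (11)·(7/13) = 101/13.

101/13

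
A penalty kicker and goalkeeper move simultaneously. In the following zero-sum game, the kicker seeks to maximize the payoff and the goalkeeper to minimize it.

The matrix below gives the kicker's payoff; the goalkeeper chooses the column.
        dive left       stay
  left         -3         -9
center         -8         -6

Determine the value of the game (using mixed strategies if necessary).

-27/4

Row minima are -9 and -8, so the kicker's maximin is -8; column maxima are -3 and -6, so the goalkeeper's minimax is -6. These differ, so the equilibrium is in mixed strategies.
Let the kicker play left with probability p. The goalkeeper is indifferent when −3p − 8(1−p) = −9p − 6(1−p), giving p = 1/4.
Let the goalkeeper play dive left with probability q. The kicker is indifferent when −3q − 9(1−q) = −8q − 6(1−q), giving q = 3/8.
The value is -3·(3/8) + (-9)·(5/8) = -27/4.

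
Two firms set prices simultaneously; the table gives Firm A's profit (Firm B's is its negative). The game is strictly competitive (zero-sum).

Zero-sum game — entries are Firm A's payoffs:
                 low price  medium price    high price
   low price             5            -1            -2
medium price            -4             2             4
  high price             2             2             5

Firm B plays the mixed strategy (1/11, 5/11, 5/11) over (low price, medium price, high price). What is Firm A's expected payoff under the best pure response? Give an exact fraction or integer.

37/11

low price: (5)·(1/11) + (-1)·(5/11) + (-2)·(5/11) = -10/11.
medium price: (-4)·(1/11) + (2)·(5/11) + (4)·(5/11) = 26/11.
high price: (2)·(1/11) + (2)·(5/11) + (5)·(5/11) = 37/11.
The best pure response is high price with expected payoff 37/11.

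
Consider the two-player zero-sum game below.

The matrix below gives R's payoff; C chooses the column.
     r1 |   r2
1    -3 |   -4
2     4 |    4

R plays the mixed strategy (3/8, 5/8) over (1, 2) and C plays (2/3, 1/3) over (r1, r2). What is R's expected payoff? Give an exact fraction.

Against (2/3, 1/3), each row's expected payoff is 1: -10/3; 2: 4.
Taking the (3/8, 5/8)-weighted average: (3/8)·(-10/3) + (5/8)·(4) = 5/4.

5/4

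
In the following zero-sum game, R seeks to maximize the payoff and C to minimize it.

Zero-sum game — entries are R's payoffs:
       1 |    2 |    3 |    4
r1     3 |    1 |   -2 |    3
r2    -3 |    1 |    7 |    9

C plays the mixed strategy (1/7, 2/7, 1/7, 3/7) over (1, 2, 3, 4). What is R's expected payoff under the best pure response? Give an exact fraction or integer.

r1: (3)·(1/7) + (1)·(2/7) + (-2)·(1/7) + (3)·(3/7) = 12/7.
r2: (-3)·(1/7) + (1)·(2/7) + (7)·(1/7) + (9)·(3/7) = 33/7.
The best pure response is r2 with expected payoff 33/7.

33/7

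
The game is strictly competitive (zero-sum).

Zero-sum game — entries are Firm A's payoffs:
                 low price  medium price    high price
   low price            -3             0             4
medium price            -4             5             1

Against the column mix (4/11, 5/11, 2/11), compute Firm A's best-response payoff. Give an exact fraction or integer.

low price: (-3)·(4/11) + (0)·(5/11) + (4)·(2/11) = -4/11.
medium price: (-4)·(4/11) + (5)·(5/11) + (1)·(2/11) = 1.
The best pure response is medium price with expected payoff 1.

1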